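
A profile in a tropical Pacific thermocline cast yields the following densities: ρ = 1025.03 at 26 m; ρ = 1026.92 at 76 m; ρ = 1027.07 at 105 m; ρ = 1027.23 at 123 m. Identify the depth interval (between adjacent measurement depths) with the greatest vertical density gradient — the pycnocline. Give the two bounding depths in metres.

Compute the density gradient over each adjacent pair:
  26–76 m: Δρ/Δz = 1.89/50 = 0.038 kg m⁻⁴
  76–105 m: Δρ/Δz = 0.15/29 = 5.2 × 10⁻³ kg m⁻⁴
  105–123 m: Δρ/Δz = 0.16/18 = 8.9 × 10⁻³ kg m⁻⁴
The largest gradient is in the 26–76 m interval — the pycnocline.

26–76 m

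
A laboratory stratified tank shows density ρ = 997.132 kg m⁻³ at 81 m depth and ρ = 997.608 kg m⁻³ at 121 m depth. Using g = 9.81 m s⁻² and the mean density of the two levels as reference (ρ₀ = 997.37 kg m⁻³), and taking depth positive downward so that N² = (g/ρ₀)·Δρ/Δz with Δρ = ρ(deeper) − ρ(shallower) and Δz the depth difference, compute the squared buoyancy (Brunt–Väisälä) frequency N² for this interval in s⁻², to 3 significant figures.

1.17 × 10⁻⁴ s⁻²

Δρ = 997.608 − 997.132 = 0.476 kg m⁻³ over Δz = 121 − 81 = 40 m.
N² = (9.81/997.37) × (0.476/40) = 1.1705 × 10⁻⁴ s⁻² ≈ 1.17 × 10⁻⁴ s⁻².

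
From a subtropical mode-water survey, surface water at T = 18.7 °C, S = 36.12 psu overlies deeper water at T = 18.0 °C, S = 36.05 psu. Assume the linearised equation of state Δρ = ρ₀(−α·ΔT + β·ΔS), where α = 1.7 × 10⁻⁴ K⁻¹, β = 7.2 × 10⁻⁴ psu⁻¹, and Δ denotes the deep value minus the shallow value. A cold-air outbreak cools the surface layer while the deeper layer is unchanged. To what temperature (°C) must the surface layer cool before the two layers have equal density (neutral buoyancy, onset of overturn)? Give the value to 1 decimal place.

Neutral buoyancy requires Δρ = 0, i.e. −α(T_deep − T_surf′) + β(S_deep − S_surf) = 0.
T_surf′ = T_deep − (β/α)·ΔS = 18.0 − (7.2 × 10⁻⁴/1.7 × 10⁻⁴)·(-0.07) = 18.296 °C.
Cooling required: 18.7 − (18.296) = 0.404 °C.

18.3 °C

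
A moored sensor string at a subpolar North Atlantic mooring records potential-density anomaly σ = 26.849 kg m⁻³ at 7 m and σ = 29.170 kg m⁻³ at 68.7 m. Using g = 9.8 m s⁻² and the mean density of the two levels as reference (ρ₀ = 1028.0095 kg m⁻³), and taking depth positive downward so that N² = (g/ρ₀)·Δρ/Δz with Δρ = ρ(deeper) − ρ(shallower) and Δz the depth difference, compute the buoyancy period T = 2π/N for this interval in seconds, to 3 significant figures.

332 s

Δρ = 1029.170 − 1026.849 = 2.321 kg m⁻³ over Δz = 68.7 − 7 = 61.7 m.
N² = (9.8/1028.0095) × (2.321/61.7) = 3.5861 × 10⁻⁴ s⁻².
N = √(3.5861 × 10⁻⁴) = 0.018937 rad s⁻¹, so T = 2π/N = 331.79 s ≈ 332 s.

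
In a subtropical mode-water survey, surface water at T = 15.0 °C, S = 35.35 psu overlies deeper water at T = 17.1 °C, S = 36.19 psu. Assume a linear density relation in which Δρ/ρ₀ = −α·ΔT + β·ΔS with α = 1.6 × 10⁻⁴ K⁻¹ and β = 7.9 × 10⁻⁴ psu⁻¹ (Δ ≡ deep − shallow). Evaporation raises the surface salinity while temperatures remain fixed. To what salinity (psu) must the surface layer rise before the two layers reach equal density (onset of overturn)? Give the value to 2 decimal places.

35.76 psu

Neutral buoyancy requires −α(T_deep − T_surf) + β(S_deep − S_surf′) = 0.
S_surf′ = S_deep − (α/β)·ΔT = 36.19 − (1.6 × 10⁻⁴/7.9 × 10⁻⁴)·(+2.1) = 35.7647 psu.
Increase required: 35.7647 − 35.35 = 0.4147 psu.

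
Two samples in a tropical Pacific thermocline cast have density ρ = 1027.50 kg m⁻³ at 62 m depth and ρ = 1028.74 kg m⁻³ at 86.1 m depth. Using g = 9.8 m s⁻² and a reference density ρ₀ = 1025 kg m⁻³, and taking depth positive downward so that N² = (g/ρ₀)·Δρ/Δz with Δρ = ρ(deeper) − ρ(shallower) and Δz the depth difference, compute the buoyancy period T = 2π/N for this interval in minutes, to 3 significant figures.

Δρ = 1028.74 − 1027.50 = 1.24 kg m⁻³ over Δz = 86.1 − 62 = 24.1 m.
N² = (9.8/1025) × (1.24/24.1) = 4.9193 × 10⁻⁴ s⁻².
N = √(4.9193 × 10⁻⁴) = 0.022179 rad s⁻¹, so T = 2π/N = 283.29 s = 4.7215 min ≈ 4.72 min.

4.72 min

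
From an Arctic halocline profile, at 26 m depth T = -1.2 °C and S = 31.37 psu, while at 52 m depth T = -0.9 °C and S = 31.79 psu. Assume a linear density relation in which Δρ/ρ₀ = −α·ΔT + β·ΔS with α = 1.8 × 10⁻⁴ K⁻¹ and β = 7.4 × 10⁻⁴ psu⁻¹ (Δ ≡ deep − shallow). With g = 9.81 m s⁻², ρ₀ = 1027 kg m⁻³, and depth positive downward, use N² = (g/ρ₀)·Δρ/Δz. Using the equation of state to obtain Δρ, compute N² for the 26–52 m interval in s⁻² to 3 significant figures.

ΔT = +0.3 K, ΔS = +0.42 psu (deep − shallow).
Δρ/ρ₀ = −αΔT + βΔS = -5.40 × 10⁻⁵ + 3.108 × 10⁻⁴ = 2.568 × 10⁻⁴, so Δρ ≈ 0.2637 kg m⁻³.
N² = (g/ρ₀)·Δρ/Δz = g·(Δρ/ρ₀)/Δz = 9.81 × 2.568 × 10⁻⁴ / 26 = 9.6893 × 10⁻⁵ s⁻² ≈ 9.69 × 10⁻⁵ s⁻².

9.69 × 10⁻⁵ s⁻²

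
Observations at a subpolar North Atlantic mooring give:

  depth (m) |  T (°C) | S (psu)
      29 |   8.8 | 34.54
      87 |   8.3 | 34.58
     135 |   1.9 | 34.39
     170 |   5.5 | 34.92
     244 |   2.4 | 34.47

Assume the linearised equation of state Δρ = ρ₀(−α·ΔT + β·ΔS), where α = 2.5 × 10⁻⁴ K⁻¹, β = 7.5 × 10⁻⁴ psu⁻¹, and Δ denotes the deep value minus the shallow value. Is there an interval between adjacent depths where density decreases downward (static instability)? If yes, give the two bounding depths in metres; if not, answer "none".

Evaluate Δρ/ρ₀ = −αΔT + βΔS across each adjacent pair:
  29–87 m: −αΔT+βΔS = −(2.5 × 10⁻⁴)(-0.5)+(7.5 × 10⁻⁴)(+0.04) = 1.5 × 10⁻⁴ → stable
  87–135 m: −αΔT+βΔS = −(2.5 × 10⁻⁴)(-6.4)+(7.5 × 10⁻⁴)(-0.19) = 1.5 × 10⁻³ → stable
  135–170 m: −αΔT+βΔS = −(2.5 × 10⁻⁴)(+3.6)+(7.5 × 10⁻⁴)(+0.53) = -5.0 × 10⁻⁴ → UNSTABLE
  170–244 m: −αΔT+βΔS = −(2.5 × 10⁻⁴)(-3.1)+(7.5 × 10⁻⁴)(-0.45) = 4.4 × 10⁻⁴ → stable
The 135–170 m interval has Δρ < 0: lighter water underlies denser water.

135–170 m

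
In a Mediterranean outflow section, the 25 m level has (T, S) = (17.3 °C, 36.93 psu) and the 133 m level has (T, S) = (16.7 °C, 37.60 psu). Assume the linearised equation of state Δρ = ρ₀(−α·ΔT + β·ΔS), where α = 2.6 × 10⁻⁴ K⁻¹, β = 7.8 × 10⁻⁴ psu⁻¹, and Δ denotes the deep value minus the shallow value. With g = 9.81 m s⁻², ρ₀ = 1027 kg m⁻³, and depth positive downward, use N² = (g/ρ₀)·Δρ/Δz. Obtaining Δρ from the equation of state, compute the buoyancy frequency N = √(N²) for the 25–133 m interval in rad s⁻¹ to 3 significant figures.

ΔT = -0.6 K, ΔS = +0.67 psu (deep − shallow).
Δρ/ρ₀ = −αΔT + βΔS = 1.56 × 10⁻⁴ + 5.226 × 10⁻⁴ = 6.786 × 10⁻⁴, so Δρ ≈ 0.6969 kg m⁻³.
N² = (g/ρ₀)·Δρ/Δz = g·(Δρ/ρ₀)/Δz = 9.81 × 6.786 × 10⁻⁴ / 108 = 6.1640 × 10⁻⁵ s⁻².
N = √(6.1640 × 10⁻⁵) = 7.8511 × 10⁻³ rad s⁻¹ ≈ 7.85 × 10⁻³ rad s⁻¹.

7.85 × 10⁻³ rad s⁻¹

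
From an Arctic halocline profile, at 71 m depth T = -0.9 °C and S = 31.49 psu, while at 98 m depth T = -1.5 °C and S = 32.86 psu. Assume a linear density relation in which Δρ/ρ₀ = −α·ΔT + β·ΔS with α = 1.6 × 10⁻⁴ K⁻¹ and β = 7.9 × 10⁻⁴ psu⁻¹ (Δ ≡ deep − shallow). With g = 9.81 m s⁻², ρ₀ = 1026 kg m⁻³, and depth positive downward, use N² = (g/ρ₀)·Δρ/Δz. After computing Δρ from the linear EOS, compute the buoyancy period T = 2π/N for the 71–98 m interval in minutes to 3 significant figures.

ΔT = -0.6 K, ΔS = +1.37 psu (deep − shallow).
Δρ/ρ₀ = −αΔT + βΔS = 9.60 × 10⁻⁵ + 1.0823 × 10⁻³ = 1.1783 × 10⁻³, so Δρ ≈ 1.209 kg m⁻³.
N² = (g/ρ₀)·Δρ/Δz = g·(Δρ/ρ₀)/Δz = 9.81 × 1.1783 × 10⁻³ / 27 = 4.2812 × 10⁻⁴ s⁻².
N = √(4.2812 × 10⁻⁴) = 0.020691 rad s⁻¹ → T = 2π/N = 303.67 s = 5.0612 min ≈ 5.06 min.

5.06 min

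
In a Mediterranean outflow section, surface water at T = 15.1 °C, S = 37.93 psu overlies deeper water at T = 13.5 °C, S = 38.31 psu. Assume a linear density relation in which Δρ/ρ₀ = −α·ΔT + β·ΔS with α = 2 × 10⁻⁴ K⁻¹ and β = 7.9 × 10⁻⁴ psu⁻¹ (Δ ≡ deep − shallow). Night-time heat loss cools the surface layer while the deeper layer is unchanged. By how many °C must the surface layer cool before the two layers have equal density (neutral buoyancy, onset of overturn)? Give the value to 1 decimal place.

3.1 °C

Neutral buoyancy requires Δρ = 0, i.e. −α(T_deep − T_surf′) + β(S_deep − S_surf) = 0.
T_surf′ = T_deep − (β/α)·ΔS = 13.5 − (7.9 × 10⁻⁴/2 × 10⁻⁴)·(+0.38) = 11.999 °C.
Cooling required: 15.1 − (11.999) = 3.101 °C.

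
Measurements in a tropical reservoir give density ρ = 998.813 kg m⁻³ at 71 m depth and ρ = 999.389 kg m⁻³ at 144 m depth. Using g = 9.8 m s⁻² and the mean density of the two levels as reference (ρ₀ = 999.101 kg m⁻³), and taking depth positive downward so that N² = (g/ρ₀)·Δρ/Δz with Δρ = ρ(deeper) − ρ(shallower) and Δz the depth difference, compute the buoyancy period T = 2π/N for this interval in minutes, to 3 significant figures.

11.9 min

Δρ = 999.389 − 998.813 = 0.576 kg m⁻³ over Δz = 144 − 71 = 73 m.
N² = (9.8/999.101) × (0.576/73) = 7.7396 × 10⁻⁵ s⁻².
N = √(7.7396 × 10⁻⁵) = 8.7975 × 10⁻³ rad s⁻¹, so T = 2π/N = 714.20 s = 11.903 min ≈ 11.9 min.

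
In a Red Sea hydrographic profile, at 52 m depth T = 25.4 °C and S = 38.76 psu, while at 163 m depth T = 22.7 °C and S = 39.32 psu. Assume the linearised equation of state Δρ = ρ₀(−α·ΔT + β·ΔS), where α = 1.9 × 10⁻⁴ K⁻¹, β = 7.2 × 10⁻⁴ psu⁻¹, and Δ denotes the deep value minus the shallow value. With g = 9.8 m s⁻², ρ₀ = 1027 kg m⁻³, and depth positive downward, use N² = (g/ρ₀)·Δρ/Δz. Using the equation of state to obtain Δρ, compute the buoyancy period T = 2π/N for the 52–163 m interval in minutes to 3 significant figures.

11.6 min

ΔT = -2.7 K, ΔS = +0.56 psu (deep − shallow).
Δρ/ρ₀ = −αΔT + βΔS = 5.13 × 10⁻⁴ + 4.032 × 10⁻⁴ = 9.162 × 10⁻⁴, so Δρ ≈ 0.9409 kg m⁻³.
N² = (g/ρ₀)·Δρ/Δz = g·(Δρ/ρ₀)/Δz = 9.8 × 9.162 × 10⁻⁴ / 111 = 8.0890 × 10⁻⁵ s⁻².
N = √(8.0890 × 10⁻⁵) = 8.9939 × 10⁻³ rad s⁻¹ → T = 2π/N = 698.61 s = 11.643 min ≈ 11.6 min.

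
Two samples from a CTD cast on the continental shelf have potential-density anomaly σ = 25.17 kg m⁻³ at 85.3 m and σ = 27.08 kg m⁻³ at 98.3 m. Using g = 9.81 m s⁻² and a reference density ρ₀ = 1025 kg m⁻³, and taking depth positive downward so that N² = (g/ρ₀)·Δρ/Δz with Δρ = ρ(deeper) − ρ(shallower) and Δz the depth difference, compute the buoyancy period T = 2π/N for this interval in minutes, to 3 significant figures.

2.79 min

Δρ = 1027.08 − 1025.17 = 1.91 kg m⁻³ over Δz = 98.3 − 85.3 = 13 m.
N² = (9.81/1025) × (1.91/13) = 1.4062 × 10⁻³ s⁻².
N = √(1.4062 × 10⁻³) = 0.037499 rad s⁻¹, so T = 2π/N = 167.56 s = 2.7927 min ≈ 2.79 min.
N² > 0, so the interval is statically stable.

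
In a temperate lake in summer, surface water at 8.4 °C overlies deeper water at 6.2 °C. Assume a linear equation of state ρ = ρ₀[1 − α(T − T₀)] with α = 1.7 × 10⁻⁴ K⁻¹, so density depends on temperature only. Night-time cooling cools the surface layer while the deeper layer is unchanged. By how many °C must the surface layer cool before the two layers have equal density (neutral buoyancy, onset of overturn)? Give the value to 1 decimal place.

With temperature the only control, equal density requires T_surf′ = T_deep.
T_surf′ = 6.2 °C.
Cooling required: 8.4 − 6.2 = 2.2 °C.

2.2 °C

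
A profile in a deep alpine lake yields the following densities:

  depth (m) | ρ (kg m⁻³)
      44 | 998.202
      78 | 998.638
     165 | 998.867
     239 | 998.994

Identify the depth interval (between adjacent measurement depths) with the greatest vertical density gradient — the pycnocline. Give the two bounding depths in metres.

44–78 m

Compute the density gradient over each adjacent pair:
  44–78 m: Δρ/Δz = 0.436/34 = 0.013 kg m⁻⁴
  78–165 m: Δρ/Δz = 0.229/87 = 2.6 × 10⁻³ kg m⁻⁴
  165–239 m: Δρ/Δz = 0.127/74 = 1.7 × 10⁻³ kg m⁻⁴
The largest gradient is in the 44–78 m interval — the pycnocline.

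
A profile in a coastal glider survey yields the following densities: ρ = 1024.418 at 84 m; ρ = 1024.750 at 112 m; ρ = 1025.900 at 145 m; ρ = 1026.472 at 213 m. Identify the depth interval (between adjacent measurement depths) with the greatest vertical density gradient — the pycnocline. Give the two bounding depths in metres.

112–145 m

Compute the density gradient over each adjacent pair:
  84–112 m: Δρ/Δz = 0.332/28 = 0.012 kg m⁻⁴
  112–145 m: Δρ/Δz = 1.150/33 = 0.035 kg m⁻⁴
  145–213 m: Δρ/Δz = 0.572/68 = 8.4 × 10⁻³ kg m⁻⁴
The largest gradient is in the 112–145 m interval — the pycnocline.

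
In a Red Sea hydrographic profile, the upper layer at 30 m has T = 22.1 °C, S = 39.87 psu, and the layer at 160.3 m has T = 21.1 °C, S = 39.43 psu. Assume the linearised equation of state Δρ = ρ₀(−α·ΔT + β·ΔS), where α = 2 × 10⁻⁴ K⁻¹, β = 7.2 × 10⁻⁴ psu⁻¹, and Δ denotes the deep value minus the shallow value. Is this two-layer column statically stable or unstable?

unstable

ΔT = 21.1 − 22.1 = -1.0 K and ΔS = 39.43 − 39.87 = -0.44 psu (deep − shallow).
−αΔT = 2.00 × 10⁻⁴; βΔS = -3.168 × 10⁻⁴; sum Δρ/ρ₀ = -1.168 × 10⁻⁴.
Δρ/ρ₀ < 0, so Δρ < 0: deeper water is lighter → statically unstable; the column would overturn.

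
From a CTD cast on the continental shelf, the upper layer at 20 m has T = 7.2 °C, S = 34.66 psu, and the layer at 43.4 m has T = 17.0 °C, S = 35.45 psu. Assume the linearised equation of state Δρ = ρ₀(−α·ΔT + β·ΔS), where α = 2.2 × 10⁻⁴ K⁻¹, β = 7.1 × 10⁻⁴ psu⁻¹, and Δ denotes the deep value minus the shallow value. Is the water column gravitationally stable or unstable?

unstable

ΔT = 17.0 − 7.2 = +9.8 K and ΔS = 35.45 − 34.66 = +0.79 psu (deep − shallow).
−αΔT = -2.156 × 10⁻³; βΔS = 5.609 × 10⁻⁴; sum Δρ/ρ₀ = -1.5951 × 10⁻³.
Δρ/ρ₀ < 0, so Δρ < 0: deeper water is lighter → statically unstable; the column would overturn.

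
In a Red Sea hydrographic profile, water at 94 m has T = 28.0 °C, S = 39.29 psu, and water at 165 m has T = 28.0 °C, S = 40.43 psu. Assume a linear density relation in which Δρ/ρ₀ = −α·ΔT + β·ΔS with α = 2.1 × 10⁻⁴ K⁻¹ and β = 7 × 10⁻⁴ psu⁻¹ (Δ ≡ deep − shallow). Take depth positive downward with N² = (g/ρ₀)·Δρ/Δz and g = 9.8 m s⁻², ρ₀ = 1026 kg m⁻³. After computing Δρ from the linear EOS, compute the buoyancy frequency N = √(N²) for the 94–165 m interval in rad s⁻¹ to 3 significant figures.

ΔT = +0.0 K, ΔS = +1.14 psu (deep − shallow).
Δρ/ρ₀ = −αΔT + βΔS = 0 + 7.98 × 10⁻⁴ = 7.98 × 10⁻⁴, so Δρ ≈ 0.8187 kg m⁻³.
N² = (g/ρ₀)·Δρ/Δz = g·(Δρ/ρ₀)/Δz = 9.8 × 7.98 × 10⁻⁴ / 71 = 1.1015 × 10⁻⁴ s⁻².
N = √(1.1015 × 10⁻⁴) = 0.010495 rad s⁻¹ ≈ 0.0105 rad s⁻¹.

0.0105 rad s⁻¹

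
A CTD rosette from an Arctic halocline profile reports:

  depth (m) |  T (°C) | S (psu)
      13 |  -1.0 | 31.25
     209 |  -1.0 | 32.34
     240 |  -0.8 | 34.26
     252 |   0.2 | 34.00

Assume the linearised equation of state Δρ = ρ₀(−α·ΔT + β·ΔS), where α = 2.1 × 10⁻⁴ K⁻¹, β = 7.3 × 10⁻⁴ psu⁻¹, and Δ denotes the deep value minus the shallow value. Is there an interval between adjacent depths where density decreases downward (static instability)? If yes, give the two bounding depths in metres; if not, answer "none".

240–252 m

Evaluate Δρ/ρ₀ = −αΔT + βΔS across each adjacent pair:
  13–209 m: −αΔT+βΔS = −(2.1 × 10⁻⁴)(+0.0)+(7.3 × 10⁻⁴)(+1.09) = 8.0 × 10⁻⁴ → stable
  209–240 m: −αΔT+βΔS = −(2.1 × 10⁻⁴)(+0.2)+(7.3 × 10⁻⁴)(+1.92) = 1.4 × 10⁻³ → stable
  240–252 m: −αΔT+βΔS = −(2.1 × 10⁻⁴)(+1.0)+(7.3 × 10⁻⁴)(-0.26) = -4.0 × 10⁻⁴ → UNSTABLE
The 240–252 m interval has Δρ < 0: lighter water underlies denser water.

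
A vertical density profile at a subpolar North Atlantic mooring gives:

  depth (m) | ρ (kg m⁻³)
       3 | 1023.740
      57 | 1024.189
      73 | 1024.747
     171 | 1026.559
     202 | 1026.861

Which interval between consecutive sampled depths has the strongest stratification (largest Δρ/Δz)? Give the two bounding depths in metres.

Compute the density gradient over each adjacent pair:
  3–57 m: Δρ/Δz = 0.449/54 = 8.3 × 10⁻³ kg m⁻⁴
  57–73 m: Δρ/Δz = 0.558/16 = 0.035 kg m⁻⁴
  73–171 m: Δρ/Δz = 1.812/98 = 0.018 kg m⁻⁴
  171–202 m: Δρ/Δz = 0.302/31 = 9.7 × 10⁻³ kg m⁻⁴
The largest gradient is in the 57–73 m interval — the pycnocline.

57–73 m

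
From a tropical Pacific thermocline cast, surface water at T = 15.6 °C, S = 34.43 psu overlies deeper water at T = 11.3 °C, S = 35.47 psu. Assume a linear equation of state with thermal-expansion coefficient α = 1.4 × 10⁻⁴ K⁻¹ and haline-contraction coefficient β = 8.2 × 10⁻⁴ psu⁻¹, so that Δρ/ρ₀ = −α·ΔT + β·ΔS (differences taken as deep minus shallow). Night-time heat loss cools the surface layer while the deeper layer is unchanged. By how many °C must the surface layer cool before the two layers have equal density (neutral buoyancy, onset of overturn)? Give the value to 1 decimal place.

Neutral buoyancy requires Δρ = 0, i.e. −α(T_deep − T_surf′) + β(S_deep − S_surf) = 0.
T_surf′ = T_deep − (β/α)·ΔS = 11.3 − (8.2 × 10⁻⁴/1.4 × 10⁻⁴)·(+1.04) = 5.209 °C.
Cooling required: 15.6 − (5.209) = 10.391 °C.

10.4 °C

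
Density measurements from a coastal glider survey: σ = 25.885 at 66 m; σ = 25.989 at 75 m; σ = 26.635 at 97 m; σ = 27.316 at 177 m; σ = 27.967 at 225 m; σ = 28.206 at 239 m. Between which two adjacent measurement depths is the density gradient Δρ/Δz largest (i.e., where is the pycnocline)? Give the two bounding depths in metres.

75–97 m

Compute the density gradient over each adjacent pair:
  66–75 m: Δρ/Δz = 0.104/9 = 0.012 kg m⁻⁴
  75–97 m: Δρ/Δz = 0.646/22 = 0.029 kg m⁻⁴
  97–177 m: Δρ/Δz = 0.681/80 = 8.5 × 10⁻³ kg m⁻⁴
  177–225 m: Δρ/Δz = 0.651/48 = 0.014 kg m⁻⁴
  225–239 m: Δρ/Δz = 0.239/14 = 0.017 kg m⁻⁴
The largest gradient is in the 75–97 m interval — the pycnocline.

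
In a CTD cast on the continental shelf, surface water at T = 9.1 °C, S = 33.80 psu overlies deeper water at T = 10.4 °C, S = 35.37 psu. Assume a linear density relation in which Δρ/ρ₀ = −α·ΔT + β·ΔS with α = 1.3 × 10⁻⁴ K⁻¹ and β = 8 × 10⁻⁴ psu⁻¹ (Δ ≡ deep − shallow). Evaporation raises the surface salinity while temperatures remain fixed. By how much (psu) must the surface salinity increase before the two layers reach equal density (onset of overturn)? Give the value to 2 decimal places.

Neutral buoyancy requires −α(T_deep − T_surf) + β(S_deep − S_surf′) = 0.
S_surf′ = S_deep − (α/β)·ΔT = 35.37 − (1.3 × 10⁻⁴/8 × 10⁻⁴)·(+1.3) = 35.1587 psu.
Increase required: 35.1587 − 33.80 = 1.3587 psu.

1.36 psu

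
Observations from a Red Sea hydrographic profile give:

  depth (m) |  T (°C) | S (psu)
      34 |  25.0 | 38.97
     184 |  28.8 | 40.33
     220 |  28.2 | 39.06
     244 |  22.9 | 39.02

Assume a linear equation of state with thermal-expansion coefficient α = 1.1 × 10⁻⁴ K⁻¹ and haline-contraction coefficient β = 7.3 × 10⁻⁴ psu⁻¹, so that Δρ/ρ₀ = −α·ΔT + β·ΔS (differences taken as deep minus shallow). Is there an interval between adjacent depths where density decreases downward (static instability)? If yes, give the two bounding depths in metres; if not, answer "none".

Evaluate Δρ/ρ₀ = −αΔT + βΔS across each adjacent pair:
  34–184 m: −αΔT+βΔS = −(1.1 × 10⁻⁴)(+3.8)+(7.3 × 10⁻⁴)(+1.36) = 5.7 × 10⁻⁴ → stable
  184–220 m: −αΔT+βΔS = −(1.1 × 10⁻⁴)(-0.6)+(7.3 × 10⁻⁴)(-1.27) = -8.6 × 10⁻⁴ → UNSTABLE
  220–244 m: −αΔT+βΔS = −(1.1 × 10⁻⁴)(-5.3)+(7.3 × 10⁻⁴)(-0.04) = 5.5 × 10⁻⁴ → stable
The 184–220 m interval has Δρ < 0: lighter water underlies denser water.

184–220 m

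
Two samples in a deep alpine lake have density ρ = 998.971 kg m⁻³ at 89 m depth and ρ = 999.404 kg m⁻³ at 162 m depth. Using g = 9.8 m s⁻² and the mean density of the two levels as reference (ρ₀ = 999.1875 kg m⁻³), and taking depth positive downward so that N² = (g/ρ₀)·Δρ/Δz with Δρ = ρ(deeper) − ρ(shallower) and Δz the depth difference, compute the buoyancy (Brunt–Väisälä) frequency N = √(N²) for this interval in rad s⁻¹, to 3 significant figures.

7.63 × 10⁻³ rad s⁻¹

Δρ = 999.404 − 998.971 = 0.433 kg m⁻³ over Δz = 162 − 89 = 73 m.
N² = (9.8/999.1875) × (0.433/73) = 5.8176 × 10⁻⁵ s⁻².
N = √(5.8176 × 10⁻⁵) = 7.6273 × 10⁻³ rad s⁻¹ ≈ 7.63 × 10⁻³ rad s⁻¹.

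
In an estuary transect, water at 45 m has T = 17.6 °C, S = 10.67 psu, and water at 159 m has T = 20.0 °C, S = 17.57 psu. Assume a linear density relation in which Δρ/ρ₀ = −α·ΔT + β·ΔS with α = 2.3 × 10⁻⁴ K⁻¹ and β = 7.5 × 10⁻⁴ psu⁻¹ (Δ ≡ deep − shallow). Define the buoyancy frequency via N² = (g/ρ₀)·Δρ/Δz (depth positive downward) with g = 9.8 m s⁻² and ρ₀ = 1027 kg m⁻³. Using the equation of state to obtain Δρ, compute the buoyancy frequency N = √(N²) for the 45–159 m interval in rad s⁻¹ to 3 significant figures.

0.0199 rad s⁻¹

ΔT = +2.4 K, ΔS = +6.90 psu (deep − shallow).
Δρ/ρ₀ = −αΔT + βΔS = -5.52 × 10⁻⁴ + 5.175 × 10⁻³ = 4.623 × 10⁻³, so Δρ ≈ 4.748 kg m⁻³.
N² = (g/ρ₀)·Δρ/Δz = g·(Δρ/ρ₀)/Δz = 9.8 × 4.623 × 10⁻³ / 114 = 3.9742 × 10⁻⁴ s⁻².
N = √(3.9742 × 10⁻⁴) = 0.019935 rad s⁻¹ ≈ 0.0199 rad s⁻¹.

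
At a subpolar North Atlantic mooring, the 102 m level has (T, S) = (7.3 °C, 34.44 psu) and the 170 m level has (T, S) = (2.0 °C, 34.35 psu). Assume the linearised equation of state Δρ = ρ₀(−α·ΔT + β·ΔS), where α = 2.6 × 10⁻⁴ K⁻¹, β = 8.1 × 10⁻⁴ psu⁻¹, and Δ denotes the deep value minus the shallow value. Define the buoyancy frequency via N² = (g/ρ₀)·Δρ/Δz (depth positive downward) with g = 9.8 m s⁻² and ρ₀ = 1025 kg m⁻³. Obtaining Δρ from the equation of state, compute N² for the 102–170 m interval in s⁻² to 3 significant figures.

ΔT = -5.3 K, ΔS = -0.09 psu (deep − shallow).
Δρ/ρ₀ = −αΔT + βΔS = 1.378 × 10⁻³ − 7.29 × 10⁻⁵ = 1.3051 × 10⁻³, so Δρ ≈ 1.338 kg m⁻³.
N² = (g/ρ₀)·Δρ/Δz = g·(Δρ/ρ₀)/Δz = 9.8 × 1.3051 × 10⁻³ / 68 = 1.8809 × 10⁻⁴ s⁻² ≈ 1.88 × 10⁻⁴ s⁻².

1.88 × 10⁻⁴ s⁻²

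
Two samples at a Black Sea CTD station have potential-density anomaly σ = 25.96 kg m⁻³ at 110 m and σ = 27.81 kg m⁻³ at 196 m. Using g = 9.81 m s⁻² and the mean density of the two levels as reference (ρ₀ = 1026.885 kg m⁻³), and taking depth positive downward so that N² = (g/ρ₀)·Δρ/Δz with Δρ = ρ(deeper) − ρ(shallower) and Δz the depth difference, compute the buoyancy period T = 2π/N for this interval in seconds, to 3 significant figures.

Δρ = 1027.81 − 1025.96 = 1.85 kg m⁻³ over Δz = 196 − 110 = 86 m.
N² = (9.81/1026.885) × (1.85/86) = 2.0550 × 10⁻⁴ s⁻².
N = √(2.0550 × 10⁻⁴) = 0.014335 rad s⁻¹, so T = 2π/N = 438.31 s ≈ 438 s.

438 s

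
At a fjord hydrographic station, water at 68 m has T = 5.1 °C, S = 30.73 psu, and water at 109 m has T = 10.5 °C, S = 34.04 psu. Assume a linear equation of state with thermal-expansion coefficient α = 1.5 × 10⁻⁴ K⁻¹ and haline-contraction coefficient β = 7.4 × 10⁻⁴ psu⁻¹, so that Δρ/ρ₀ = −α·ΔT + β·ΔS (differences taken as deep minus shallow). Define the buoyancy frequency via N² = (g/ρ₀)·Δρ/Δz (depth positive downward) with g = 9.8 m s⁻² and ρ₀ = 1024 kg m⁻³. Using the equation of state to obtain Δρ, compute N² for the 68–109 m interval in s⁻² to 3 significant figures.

ΔT = +5.4 K, ΔS = +3.31 psu (deep − shallow).
Δρ/ρ₀ = −αΔT + βΔS = -8.10 × 10⁻⁴ + 2.4494 × 10⁻³ = 1.6394 × 10⁻³, so Δρ ≈ 1.679 kg m⁻³.
N² = (g/ρ₀)·Δρ/Δz = g·(Δρ/ρ₀)/Δz = 9.8 × 1.6394 × 10⁻³ / 41 = 3.9186 × 10⁻⁴ s⁻² ≈ 3.92 × 10⁻⁴ s⁻².

3.92 × 10⁻⁴ s⁻²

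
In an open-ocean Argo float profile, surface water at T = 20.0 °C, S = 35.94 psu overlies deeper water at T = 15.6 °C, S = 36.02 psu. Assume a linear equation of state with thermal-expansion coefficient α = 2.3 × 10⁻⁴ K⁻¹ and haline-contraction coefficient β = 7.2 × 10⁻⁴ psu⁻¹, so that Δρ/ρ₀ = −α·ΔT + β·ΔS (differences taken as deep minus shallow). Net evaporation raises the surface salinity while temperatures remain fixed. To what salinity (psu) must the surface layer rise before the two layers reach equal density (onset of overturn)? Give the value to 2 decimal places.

37.43 psu

Neutral buoyancy requires −α(T_deep − T_surf) + β(S_deep − S_surf′) = 0.
S_surf′ = S_deep − (α/β)·ΔT = 36.02 − (2.3 × 10⁻⁴/7.2 × 10⁻⁴)·(-4.4) = 37.4256 psu.
Increase required: 37.4256 − 35.94 = 1.4856 psu.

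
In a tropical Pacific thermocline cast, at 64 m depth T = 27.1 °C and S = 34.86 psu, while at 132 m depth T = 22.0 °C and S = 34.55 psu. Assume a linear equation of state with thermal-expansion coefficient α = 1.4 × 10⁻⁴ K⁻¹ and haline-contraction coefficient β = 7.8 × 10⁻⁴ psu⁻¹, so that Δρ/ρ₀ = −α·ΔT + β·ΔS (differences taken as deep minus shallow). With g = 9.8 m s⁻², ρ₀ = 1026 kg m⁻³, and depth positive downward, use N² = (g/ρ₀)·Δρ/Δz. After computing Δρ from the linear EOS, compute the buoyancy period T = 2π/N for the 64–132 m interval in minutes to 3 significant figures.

12.7 min

ΔT = -5.1 K, ΔS = -0.31 psu (deep − shallow).
Δρ/ρ₀ = −αΔT + βΔS = 7.14 × 10⁻⁴ − 2.418 × 10⁻⁴ = 4.722 × 10⁻⁴, so Δρ ≈ 0.4845 kg m⁻³.
N² = (g/ρ₀)·Δρ/Δz = g·(Δρ/ρ₀)/Δz = 9.8 × 4.722 × 10⁻⁴ / 68 = 6.8052 × 10⁻⁵ s⁻².
N = √(6.8052 × 10⁻⁵) = 8.2494 × 10⁻³ rad s⁻¹ → T = 2π/N = 761.65 s = 12.694 min ≈ 12.7 min.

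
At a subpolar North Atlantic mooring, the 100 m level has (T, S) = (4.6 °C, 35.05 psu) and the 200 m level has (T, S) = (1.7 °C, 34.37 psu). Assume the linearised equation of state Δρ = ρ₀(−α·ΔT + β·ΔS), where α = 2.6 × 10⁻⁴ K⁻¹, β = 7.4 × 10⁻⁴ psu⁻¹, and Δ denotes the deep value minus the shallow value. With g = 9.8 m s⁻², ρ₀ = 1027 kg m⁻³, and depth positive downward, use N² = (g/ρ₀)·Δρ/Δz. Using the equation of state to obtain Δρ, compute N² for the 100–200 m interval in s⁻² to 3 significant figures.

2.46 × 10⁻⁵ s⁻²

ΔT = -2.9 K, ΔS = -0.68 psu (deep − shallow).
Δρ/ρ₀ = −αΔT + βΔS = 7.54 × 10⁻⁴ − 5.032 × 10⁻⁴ = 2.508 × 10⁻⁴, so Δρ ≈ 0.2576 kg m⁻³.
N² = (g/ρ₀)·Δρ/Δz = g·(Δρ/ρ₀)/Δz = 9.8 × 2.508 × 10⁻⁴ / 100 = 2.4578 × 10⁻⁵ s⁻² ≈ 2.46 × 10⁻⁵ s⁻².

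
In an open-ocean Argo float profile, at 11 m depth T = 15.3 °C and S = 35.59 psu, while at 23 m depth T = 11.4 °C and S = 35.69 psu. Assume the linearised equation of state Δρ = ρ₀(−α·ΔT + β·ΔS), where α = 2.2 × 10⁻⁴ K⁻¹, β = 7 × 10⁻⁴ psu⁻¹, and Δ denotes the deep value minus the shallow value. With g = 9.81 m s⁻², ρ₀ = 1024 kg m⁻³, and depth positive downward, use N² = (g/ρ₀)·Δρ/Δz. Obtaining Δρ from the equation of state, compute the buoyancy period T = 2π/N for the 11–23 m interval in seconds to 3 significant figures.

228 s

ΔT = -3.9 K, ΔS = +0.10 psu (deep − shallow).
Δρ/ρ₀ = −αΔT + βΔS = 8.58 × 10⁻⁴ + 7.00 × 10⁻⁵ = 9.28 × 10⁻⁴, so Δρ ≈ 0.9503 kg m⁻³.
N² = (g/ρ₀)·Δρ/Δz = g·(Δρ/ρ₀)/Δz = 9.81 × 9.28 × 10⁻⁴ / 12 = 7.5864 × 10⁻⁴ s⁻².
N = √(7.5864 × 10⁻⁴) = 0.027543 rad s⁻¹ → T = 2π/N = 228.12 s ≈ 228 s.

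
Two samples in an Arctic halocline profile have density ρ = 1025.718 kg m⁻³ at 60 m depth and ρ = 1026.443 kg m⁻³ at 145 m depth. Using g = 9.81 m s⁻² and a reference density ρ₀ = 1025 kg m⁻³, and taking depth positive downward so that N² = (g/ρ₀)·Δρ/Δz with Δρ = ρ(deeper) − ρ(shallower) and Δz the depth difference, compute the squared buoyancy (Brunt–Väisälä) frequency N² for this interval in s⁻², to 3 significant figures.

8.16 × 10⁻⁵ s⁻²

Δρ = 1026.443 − 1025.718 = 0.725 kg m⁻³ over Δz = 145 − 60 = 85 m.
N² = (9.81/1025) × (0.725/85) = 8.1633 × 10⁻⁵ s⁻² ≈ 8.16 × 10⁻⁵ s⁻².
A positive N² confirms static stability across the interval.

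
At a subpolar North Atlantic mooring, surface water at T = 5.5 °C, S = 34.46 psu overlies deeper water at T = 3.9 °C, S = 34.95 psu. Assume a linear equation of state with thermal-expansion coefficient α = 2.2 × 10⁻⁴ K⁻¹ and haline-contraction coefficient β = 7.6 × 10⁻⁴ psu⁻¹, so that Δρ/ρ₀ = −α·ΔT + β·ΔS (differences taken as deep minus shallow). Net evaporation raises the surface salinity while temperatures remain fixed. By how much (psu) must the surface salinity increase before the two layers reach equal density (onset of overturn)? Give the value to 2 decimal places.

0.95 psu

Neutral buoyancy requires −α(T_deep − T_surf) + β(S_deep − S_surf′) = 0.
S_surf′ = S_deep − (α/β)·ΔT = 34.95 − (2.2 × 10⁻⁴/7.6 × 10⁻⁴)·(-1.6) = 35.4132 psu.
Increase required: 35.4132 − 34.46 = 0.9532 psu.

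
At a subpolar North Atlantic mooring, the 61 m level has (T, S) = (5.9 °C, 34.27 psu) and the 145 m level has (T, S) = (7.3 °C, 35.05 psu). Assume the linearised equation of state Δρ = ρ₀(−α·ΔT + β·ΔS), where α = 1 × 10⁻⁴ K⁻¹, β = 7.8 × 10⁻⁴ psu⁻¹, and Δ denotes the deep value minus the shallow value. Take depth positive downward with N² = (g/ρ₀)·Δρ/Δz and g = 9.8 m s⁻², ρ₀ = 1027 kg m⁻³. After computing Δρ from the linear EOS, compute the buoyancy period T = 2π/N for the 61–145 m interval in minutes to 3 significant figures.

14.2 min

ΔT = +1.4 K, ΔS = +0.78 psu (deep − shallow).
Δρ/ρ₀ = −αΔT + βΔS = -1.40 × 10⁻⁴ + 6.084 × 10⁻⁴ = 4.684 × 10⁻⁴, so Δρ ≈ 0.4810 kg m⁻³.
N² = (g/ρ₀)·Δρ/Δz = g·(Δρ/ρ₀)/Δz = 9.8 × 4.684 × 10⁻⁴ / 84 = 5.4647 × 10⁻⁵ s⁻².
N = √(5.4647 × 10⁻⁵) = 7.3924 × 10⁻³ rad s⁻¹ → T = 2π/N = 849.95 s = 14.166 min ≈ 14.2 min.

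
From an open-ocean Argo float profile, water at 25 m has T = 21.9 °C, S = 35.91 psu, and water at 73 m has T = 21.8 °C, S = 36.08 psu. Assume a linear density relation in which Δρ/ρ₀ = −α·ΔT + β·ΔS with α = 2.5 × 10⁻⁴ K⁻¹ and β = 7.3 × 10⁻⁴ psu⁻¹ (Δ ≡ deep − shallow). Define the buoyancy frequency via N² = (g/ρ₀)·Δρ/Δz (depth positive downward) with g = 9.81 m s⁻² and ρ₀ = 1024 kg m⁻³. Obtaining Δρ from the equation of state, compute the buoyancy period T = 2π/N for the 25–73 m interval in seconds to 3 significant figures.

ΔT = -0.1 K, ΔS = +0.17 psu (deep − shallow).
Δρ/ρ₀ = −αΔT + βΔS = 2.50 × 10⁻⁵ + 1.241 × 10⁻⁴ = 1.491 × 10⁻⁴, so Δρ ≈ 0.1527 kg m⁻³.
N² = (g/ρ₀)·Δρ/Δz = g·(Δρ/ρ₀)/Δz = 9.81 × 1.491 × 10⁻⁴ / 48 = 3.0472 × 10⁻⁵ s⁻².
N = √(3.0472 × 10⁻⁵) = 5.5201 × 10⁻³ rad s⁻¹ → T = 2π/N = 1.1382 × 10³ s ≈ 1.14 × 10³ s.

1.14 × 10³ s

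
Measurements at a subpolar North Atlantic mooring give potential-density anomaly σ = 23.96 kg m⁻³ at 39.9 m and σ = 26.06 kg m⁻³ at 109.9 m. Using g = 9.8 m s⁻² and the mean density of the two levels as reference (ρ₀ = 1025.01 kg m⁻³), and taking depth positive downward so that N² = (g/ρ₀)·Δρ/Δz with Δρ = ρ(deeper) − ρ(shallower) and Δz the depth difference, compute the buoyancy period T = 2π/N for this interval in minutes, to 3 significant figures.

Δρ = 1026.06 − 1023.96 = 2.10 kg m⁻³ over Δz = 109.9 − 39.9 = 70 m.
N² = (9.8/1025.01) × (2.10/70) = 2.8683 × 10⁻⁴ s⁻².
N = √(2.8683 × 10⁻⁴) = 0.016936 rad s⁻¹, so T = 2π/N = 371.00 s = 6.1833 min ≈ 6.18 min.

6.18 min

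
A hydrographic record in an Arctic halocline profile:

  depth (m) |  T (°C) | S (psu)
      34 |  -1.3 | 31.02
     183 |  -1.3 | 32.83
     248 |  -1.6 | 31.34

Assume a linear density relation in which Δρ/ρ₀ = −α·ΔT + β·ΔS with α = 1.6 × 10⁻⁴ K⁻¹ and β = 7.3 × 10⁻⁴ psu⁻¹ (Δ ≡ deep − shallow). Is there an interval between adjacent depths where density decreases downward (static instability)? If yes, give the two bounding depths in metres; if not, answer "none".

183–248 m

Evaluate Δρ/ρ₀ = −αΔT + βΔS across each adjacent pair:
  34–183 m: −αΔT+βΔS = −(1.6 × 10⁻⁴)(+0.0)+(7.3 × 10⁻⁴)(+1.81) = 1.3 × 10⁻³ → stable
  183–248 m: −αΔT+βΔS = −(1.6 × 10⁻⁴)(-0.3)+(7.3 × 10⁻⁴)(-1.49) = -1.0 × 10⁻³ → UNSTABLE
The 183–248 m interval has Δρ < 0: lighter water underlies denser water.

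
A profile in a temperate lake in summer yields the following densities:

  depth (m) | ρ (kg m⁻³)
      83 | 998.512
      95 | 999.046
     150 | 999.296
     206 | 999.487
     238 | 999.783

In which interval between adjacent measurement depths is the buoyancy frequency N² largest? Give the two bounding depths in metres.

Compute the density gradient over each adjacent pair:
  83–95 m: Δρ/Δz = 0.534/12 = 0.045 kg m⁻⁴
  95–150 m: Δρ/Δz = 0.250/55 = 4.5 × 10⁻³ kg m⁻⁴
  150–206 m: Δρ/Δz = 0.191/56 = 3.4 × 10⁻³ kg m⁻⁴
  206–238 m: Δρ/Δz = 0.296/32 = 9.2 × 10⁻³ kg m⁻⁴
The largest gradient is in the 83–95 m interval — the pycnocline.

83–95 m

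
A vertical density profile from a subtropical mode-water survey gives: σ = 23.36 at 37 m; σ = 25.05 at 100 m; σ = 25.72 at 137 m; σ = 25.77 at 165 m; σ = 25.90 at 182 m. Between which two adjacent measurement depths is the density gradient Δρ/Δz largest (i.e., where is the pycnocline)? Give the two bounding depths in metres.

Compute the density gradient over each adjacent pair:
  37–100 m: Δρ/Δz = 1.69/63 = 0.027 kg m⁻⁴
  100–137 m: Δρ/Δz = 0.67/37 = 0.018 kg m⁻⁴
  137–165 m: Δρ/Δz = 0.05/28 = 1.8 × 10⁻³ kg m⁻⁴
  165–182 m: Δρ/Δz = 0.13/17 = 7.6 × 10⁻³ kg m⁻⁴
The largest gradient is in the 37–100 m interval — the pycnocline.

37–100 m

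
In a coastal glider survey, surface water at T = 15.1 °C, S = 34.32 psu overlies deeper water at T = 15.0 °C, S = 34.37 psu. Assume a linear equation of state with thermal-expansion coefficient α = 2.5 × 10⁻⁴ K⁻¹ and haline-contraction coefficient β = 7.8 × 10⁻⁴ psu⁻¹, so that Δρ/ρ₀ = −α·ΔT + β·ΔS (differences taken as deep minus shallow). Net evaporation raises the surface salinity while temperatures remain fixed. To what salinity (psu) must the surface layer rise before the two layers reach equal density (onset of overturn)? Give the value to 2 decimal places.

Neutral buoyancy requires −α(T_deep − T_surf) + β(S_deep − S_surf′) = 0.
S_surf′ = S_deep − (α/β)·ΔT = 34.37 − (2.5 × 10⁻⁴/7.8 × 10⁻⁴)·(-0.1) = 34.4021 psu.
Increase required: 34.4021 − 34.32 = 0.0821 psu.

34.40 psu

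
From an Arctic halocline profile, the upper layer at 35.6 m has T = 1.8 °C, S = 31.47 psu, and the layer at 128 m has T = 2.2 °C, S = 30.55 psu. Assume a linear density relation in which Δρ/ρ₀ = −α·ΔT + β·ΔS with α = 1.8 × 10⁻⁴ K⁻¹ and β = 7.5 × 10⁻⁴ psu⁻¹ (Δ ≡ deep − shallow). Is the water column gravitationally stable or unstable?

unstable

ΔT = 2.2 − 1.8 = +0.4 K and ΔS = 30.55 − 31.47 = -0.92 psu (deep − shallow).
−αΔT = -7.20 × 10⁻⁵; βΔS = -6.90 × 10⁻⁴; sum Δρ/ρ₀ = -7.62 × 10⁻⁴.
Δρ/ρ₀ < 0, so Δρ < 0: deeper water is lighter → statically unstable; the column would overturn.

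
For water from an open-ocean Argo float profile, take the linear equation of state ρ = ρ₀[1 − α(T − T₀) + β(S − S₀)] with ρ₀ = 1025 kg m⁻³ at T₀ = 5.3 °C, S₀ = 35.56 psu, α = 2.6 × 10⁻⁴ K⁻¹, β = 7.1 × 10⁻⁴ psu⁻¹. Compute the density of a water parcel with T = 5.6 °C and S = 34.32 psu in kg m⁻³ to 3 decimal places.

T − T₀ = +0.3 K, S − S₀ = -1.24 psu.
Bracket = 1 − α·(+0.3) + β·(-1.24) = 1 + (-9.584 × 10⁻⁴) = 0.9990416.
ρ = 1025 × 0.9990416 = 1024.018 kg m⁻³.

1024.018 kg m⁻³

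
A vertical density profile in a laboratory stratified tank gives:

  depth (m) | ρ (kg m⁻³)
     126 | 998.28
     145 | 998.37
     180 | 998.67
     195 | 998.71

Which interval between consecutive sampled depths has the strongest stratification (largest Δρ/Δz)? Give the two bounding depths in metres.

Compute the density gradient over each adjacent pair:
  126–145 m: Δρ/Δz = 0.09/19 = 4.7 × 10⁻³ kg m⁻⁴
  145–180 m: Δρ/Δz = 0.30/35 = 8.6 × 10⁻³ kg m⁻⁴
  180–195 m: Δρ/Δz = 0.04/15 = 2.7 × 10⁻³ kg m⁻⁴
The largest gradient is in the 145–180 m interval — the pycnocline.

145–180 m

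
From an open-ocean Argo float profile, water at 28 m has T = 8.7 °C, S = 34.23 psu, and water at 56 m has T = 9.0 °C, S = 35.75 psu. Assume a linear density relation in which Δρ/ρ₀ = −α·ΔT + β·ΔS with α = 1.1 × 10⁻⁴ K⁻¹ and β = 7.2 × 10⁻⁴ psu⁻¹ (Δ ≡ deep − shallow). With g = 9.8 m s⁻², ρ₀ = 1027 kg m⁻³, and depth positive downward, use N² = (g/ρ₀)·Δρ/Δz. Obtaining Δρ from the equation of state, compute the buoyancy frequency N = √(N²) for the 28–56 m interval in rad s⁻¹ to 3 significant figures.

ΔT = +0.3 K, ΔS = +1.52 psu (deep − shallow).
Δρ/ρ₀ = −αΔT + βΔS = -3.30 × 10⁻⁵ + 1.0944 × 10⁻³ = 1.0614 × 10⁻³, so Δρ ≈ 1.090 kg m⁻³.
N² = (g/ρ₀)·Δρ/Δz = g·(Δρ/ρ₀)/Δz = 9.8 × 1.0614 × 10⁻³ / 28 = 3.7149 × 10⁻⁴ s⁻².
N = √(3.7149 × 10⁻⁴) = 0.019274 rad s⁻¹ ≈ 0.0193 rad s⁻¹.

0.0193 rad s⁻¹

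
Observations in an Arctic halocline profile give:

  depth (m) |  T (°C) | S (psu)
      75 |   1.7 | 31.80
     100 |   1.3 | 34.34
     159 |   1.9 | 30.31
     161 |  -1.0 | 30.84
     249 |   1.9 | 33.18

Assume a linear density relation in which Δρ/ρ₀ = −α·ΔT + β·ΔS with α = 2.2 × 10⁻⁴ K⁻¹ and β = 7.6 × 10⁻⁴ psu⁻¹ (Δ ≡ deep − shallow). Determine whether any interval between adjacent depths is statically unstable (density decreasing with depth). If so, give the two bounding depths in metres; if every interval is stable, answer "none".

100–159 m

Evaluate Δρ/ρ₀ = −αΔT + βΔS across each adjacent pair:
  75–100 m: −αΔT+βΔS = −(2.2 × 10⁻⁴)(-0.4)+(7.6 × 10⁻⁴)(+2.54) = 2.0 × 10⁻³ → stable
  100–159 m: −αΔT+βΔS = −(2.2 × 10⁻⁴)(+0.6)+(7.6 × 10⁻⁴)(-4.03) = -3.2 × 10⁻³ → UNSTABLE
  159–161 m: −αΔT+βΔS = −(2.2 × 10⁻⁴)(-2.9)+(7.6 × 10⁻⁴)(+0.53) = 1.0 × 10⁻³ → stable
  161–249 m: −αΔT+βΔS = −(2.2 × 10⁻⁴)(+2.9)+(7.6 × 10⁻⁴)(+2.34) = 1.1 × 10⁻³ → stable
The 100–159 m interval has Δρ < 0: lighter water underlies denser water.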